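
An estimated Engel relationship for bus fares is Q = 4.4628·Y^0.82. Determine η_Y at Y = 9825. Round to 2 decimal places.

0.82

For Q = A·Y^β the income elasticity is constant and equal to β.
Here β = 0.82, so η = 0.82.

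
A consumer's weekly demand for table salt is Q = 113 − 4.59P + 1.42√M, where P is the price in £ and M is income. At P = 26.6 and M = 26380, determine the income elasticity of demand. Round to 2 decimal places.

0.52

At P = 26.6, M = 26380: Q = 221.541.
Holding P constant, ∂Q/∂M = 1.42/(2√M) = 0.0043714.
η_M = (∂Q/∂M)·(M/Q) = 0.0043714 × (26380/221.541) = 0.52.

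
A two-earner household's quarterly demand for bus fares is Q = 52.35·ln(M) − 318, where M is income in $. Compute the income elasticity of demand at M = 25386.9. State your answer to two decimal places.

At M = 25386.9: Q = 212.933.
dQ/dM = 52.35/M = 0.00206209 at this income.
η = (dQ/dM)·(M/Q) = 0.00206209 × (25386.9/212.933) = 0.25.

0.25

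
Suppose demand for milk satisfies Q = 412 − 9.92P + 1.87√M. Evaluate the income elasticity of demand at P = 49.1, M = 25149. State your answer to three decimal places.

0.669

At P = 49.1, M = 25149: Q = 221.481.
Holding P constant, ∂Q/∂M = 1.87/(2√M) = 0.00589592.
η_M = (∂Q/∂M)·(M/Q) = 0.00589592 × (25149/221.481) = 0.669.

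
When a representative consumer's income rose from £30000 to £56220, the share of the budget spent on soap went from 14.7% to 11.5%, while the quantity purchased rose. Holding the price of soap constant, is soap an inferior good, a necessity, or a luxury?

necessity

Quantity rises but the budget share falls as income rises, so 0 < η < 1.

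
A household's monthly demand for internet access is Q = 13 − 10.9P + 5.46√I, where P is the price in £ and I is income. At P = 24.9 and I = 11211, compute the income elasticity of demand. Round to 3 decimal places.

At P = 24.9, I = 11211: Q = 319.706.
Holding P constant, ∂Q/∂I = 5.46/(2√I) = 0.0257834.
η_I = (∂Q/∂I)·(I/Q) = 0.0257834 × (11211/319.706) = 0.904.

0.904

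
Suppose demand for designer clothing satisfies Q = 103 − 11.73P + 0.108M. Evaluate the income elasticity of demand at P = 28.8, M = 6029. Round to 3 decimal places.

At P = 28.8, M = 6029: Q = 416.308.
Holding P constant, ∂Q/∂M = 0.108.
η_M = (∂Q/∂M)·(M/Q) = 0.108 × (6029/416.308) = 1.564.

1.564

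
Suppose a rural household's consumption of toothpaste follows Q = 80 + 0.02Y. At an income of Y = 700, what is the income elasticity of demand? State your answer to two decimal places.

0.15

At Y = 700: Q = 94.000.
dQ/dY = 0.02.
η = (dQ/dY)·(Y/Q) = 0.02 × (700/94.000) = 0.15.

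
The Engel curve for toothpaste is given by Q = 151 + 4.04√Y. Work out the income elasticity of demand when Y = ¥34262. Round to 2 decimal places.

At Y = 34262: Q = 898.804.
dQ/dY = 4.04/(2√Y) = 0.010913 at this income.
η = (dQ/dY)·(Y/Q) = 0.010913 × (34262/898.804) = 0.42.

0.42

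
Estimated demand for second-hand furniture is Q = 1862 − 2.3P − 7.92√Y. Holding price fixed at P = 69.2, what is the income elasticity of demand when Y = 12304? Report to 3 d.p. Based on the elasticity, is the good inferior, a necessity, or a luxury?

At P = 69.2, Y = 12304: Q = 824.327.
Holding P constant, ∂Q/∂Y = -7.92/(2√Y) = -0.0357003.
η_Y = (∂Q/∂Y)·(Y/Q) = -0.0357003 × (12304/824.327) = -0.533.
Since η < 0, this is an inferior good.

-0.533 (inferior good)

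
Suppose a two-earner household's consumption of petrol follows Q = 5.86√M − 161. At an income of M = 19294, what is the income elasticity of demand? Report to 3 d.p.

0.623

At M = 19294: Q = 652.971.
dQ/dM = 5.86/(2√M) = 0.0210939 at this income.
η = (dQ/dM)·(M/Q) = 0.0210939 × (19294/652.971) = 0.623.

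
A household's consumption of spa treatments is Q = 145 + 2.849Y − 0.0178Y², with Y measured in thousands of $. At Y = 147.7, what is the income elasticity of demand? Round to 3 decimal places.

-2.005

At Y = 147.7: Q = 177.4851.
dQ/dY = 2.849 − 0.0356Y = -2.40912.
η = (dQ/dY)·(Y/Q) = -2.40912 × (147.7/177.4851) = -2.005.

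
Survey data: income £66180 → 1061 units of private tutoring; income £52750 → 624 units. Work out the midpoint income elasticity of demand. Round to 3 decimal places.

2.297

ΔQ = 624 − 1061 = -437; midpoint Q̄ = (1061 + 624)/2 = 842.5.
ΔI = 52750 − 66180 = -13430; midpoint Ī = (66180 + 52750)/2 = 59465.
η = (ΔQ/Q̄) ÷ (ΔI/Ī) = (-437/842.5) ÷ (-13430/59465) = 2.297.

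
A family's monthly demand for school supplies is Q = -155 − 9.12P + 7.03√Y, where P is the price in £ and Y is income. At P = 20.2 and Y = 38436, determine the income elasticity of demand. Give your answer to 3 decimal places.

0.663

At P = 20.2, Y = 38436: Q = 1039.015.
Holding P constant, ∂Q/∂Y = 7.03/(2√Y) = 0.017929.
η_Y = (∂Q/∂Y)·(Y/Q) = 0.017929 × (38436/1039.015) = 0.663.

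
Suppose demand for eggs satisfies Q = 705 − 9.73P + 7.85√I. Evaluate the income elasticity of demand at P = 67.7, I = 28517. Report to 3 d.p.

At P = 67.7, I = 28517: Q = 1371.907.
Holding P constant, ∂Q/∂I = 7.85/(2√I) = 0.0232428.
η_I = (∂Q/∂I)·(I/Q) = 0.0232428 × (28517/1371.907) = 0.483.

0.483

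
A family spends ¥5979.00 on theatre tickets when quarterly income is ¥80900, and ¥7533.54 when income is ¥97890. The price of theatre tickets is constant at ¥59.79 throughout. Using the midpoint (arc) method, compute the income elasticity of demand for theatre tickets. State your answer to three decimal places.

With a constant price, Q₁ = 5979.00/59.79 = 100.000 and Q₂ = 7533.54/59.79 = 126.000 (equivalently, work directly with expenditure since P cancels).
Midpoint %ΔQ = (7533.54 − 5979.00)/6756.27 = 0.23009; midpoint %ΔI = (97890 − 80900)/89395 = 0.19006.
η = 0.23009 / 0.19006 = 1.211.

1.211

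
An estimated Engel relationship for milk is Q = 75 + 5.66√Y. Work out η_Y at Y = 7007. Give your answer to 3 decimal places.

0.432

At Y = 7007: Q = 548.786.
dQ/dY = 5.66/(2√Y) = 0.0338081 at this income.
η = (dQ/dY)·(Y/Q) = 0.0338081 × (7007/548.786) = 0.432.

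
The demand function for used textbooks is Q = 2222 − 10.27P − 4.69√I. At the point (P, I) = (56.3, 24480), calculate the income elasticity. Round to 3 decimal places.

-0.403

At P = 56.3, I = 24480: Q = 909.998.
Holding P constant, ∂Q/∂I = -4.69/(2√I) = -0.0149878.
η_I = (∂Q/∂I)·(I/Q) = -0.0149878 × (24480/909.998) = -0.403.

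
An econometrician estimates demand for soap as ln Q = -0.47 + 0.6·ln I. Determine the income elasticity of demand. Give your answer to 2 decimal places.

0.60

In a log-linear demand, the coefficient on ln I is the income elasticity.
So η = 0.60.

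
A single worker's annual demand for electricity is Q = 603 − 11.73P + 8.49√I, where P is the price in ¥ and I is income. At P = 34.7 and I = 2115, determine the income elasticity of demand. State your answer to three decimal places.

0.333

At P = 34.7, I = 2115: Q = 586.417.
Holding P constant, ∂Q/∂I = 8.49/(2√I) = 0.0923044.
η_I = (∂Q/∂I)·(I/Q) = 0.0923044 × (2115/586.417) = 0.333.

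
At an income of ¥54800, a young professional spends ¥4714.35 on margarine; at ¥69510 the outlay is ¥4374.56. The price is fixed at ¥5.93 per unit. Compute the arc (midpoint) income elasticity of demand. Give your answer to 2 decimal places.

-0.32

With a constant price, Q₁ = 4714.35/5.93 = 795.000 and Q₂ = 4374.56/5.93 = 737.700 (equivalently, work directly with expenditure since P cancels).
Midpoint %ΔQ = (4374.56 − 4714.35)/4544.46 = -0.07477; midpoint %ΔI = (69510 − 54800)/62155 = 0.23667.
η = -0.07477 / 0.23667 = -0.32.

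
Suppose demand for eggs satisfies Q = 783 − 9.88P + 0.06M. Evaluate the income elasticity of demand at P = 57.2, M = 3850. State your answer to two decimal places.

At P = 57.2, M = 3850: Q = 448.864.
Holding P constant, ∂Q/∂M = 0.06.
η_M = (∂Q/∂M)·(M/Q) = 0.06 × (3850/448.864) = 0.51.

0.51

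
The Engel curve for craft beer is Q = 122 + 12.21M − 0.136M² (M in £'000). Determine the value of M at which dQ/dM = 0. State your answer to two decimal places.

dQ/dM = 12.21 − 0.272M.
The good is inferior where dQ/dM < 0. Setting dQ/dM = 0 gives M = 12.21 / 0.272 = 44.89.

44.89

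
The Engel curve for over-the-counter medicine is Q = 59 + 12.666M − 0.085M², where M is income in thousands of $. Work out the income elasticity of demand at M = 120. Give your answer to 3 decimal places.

-2.615

At M = 120: Q = 354.9200.
dQ/dM = 12.666 − 0.17M = -7.73400.
η = (dQ/dM)·(M/Q) = -7.73400 × (120/354.9200) = -2.615.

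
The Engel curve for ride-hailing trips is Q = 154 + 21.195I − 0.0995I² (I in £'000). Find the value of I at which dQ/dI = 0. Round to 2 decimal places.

dQ/dI = 21.195 − 0.199I.
The good is inferior where dQ/dI < 0. Setting dQ/dI = 0 gives I = 21.195 / 0.199 = 106.51.

106.51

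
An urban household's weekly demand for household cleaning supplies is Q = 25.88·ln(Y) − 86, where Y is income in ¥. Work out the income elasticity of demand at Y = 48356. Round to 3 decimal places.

0.134

At Y = 48356: Q = 193.151.
dQ/dY = 25.88/Y = 0.000535197 at this income.
η = (dQ/dY)·(Y/Q) = 0.000535197 × (48356/193.151) = 0.134.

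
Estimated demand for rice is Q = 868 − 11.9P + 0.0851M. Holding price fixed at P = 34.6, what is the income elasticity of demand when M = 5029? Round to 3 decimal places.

0.484

At P = 34.6, M = 5029: Q = 884.228.
Holding P constant, ∂Q/∂M = 0.0851.
η_M = (∂Q/∂M)·(M/Q) = 0.0851 × (5029/884.228) = 0.484.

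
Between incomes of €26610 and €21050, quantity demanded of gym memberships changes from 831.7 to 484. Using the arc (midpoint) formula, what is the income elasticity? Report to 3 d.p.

2.265

ΔQ = 484 − 831.7 = -347.7; midpoint Q̄ = (831.7 + 484)/2 = 657.85.
ΔI = 21050 − 26610 = -5560; midpoint Ī = (26610 + 21050)/2 = 23830.
η = (ΔQ/Q̄) ÷ (ΔI/Ī) = (-347.7/657.85) ÷ (-5560/23830) = 2.265.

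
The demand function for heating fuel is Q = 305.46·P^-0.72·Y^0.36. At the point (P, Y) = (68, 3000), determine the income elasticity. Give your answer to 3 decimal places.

For a multiplicative demand Q = A·P^α·Y^β, the income elasticity is β everywhere.
Here β = 0.36, so η = 0.360.

0.360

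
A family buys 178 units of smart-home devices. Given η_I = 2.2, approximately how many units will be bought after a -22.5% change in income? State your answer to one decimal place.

89.9

%ΔQ ≈ η × %ΔI = 2.2 × (-22.5%) = -49.5%.
New Q ≈ 178 × (1 − 0.495) = 89.9.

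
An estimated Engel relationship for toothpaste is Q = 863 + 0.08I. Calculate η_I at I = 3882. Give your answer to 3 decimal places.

0.265

At I = 3882: Q = 1173.560.
dQ/dI = 0.08.
η = (dQ/dI)·(I/Q) = 0.08 × (3882/1173.560) = 0.265.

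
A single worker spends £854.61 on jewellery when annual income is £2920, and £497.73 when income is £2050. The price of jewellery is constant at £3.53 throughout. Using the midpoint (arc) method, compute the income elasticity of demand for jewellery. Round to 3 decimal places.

1.508

With a constant price, Q₁ = 854.61/3.53 = 242.099 and Q₂ = 497.73/3.53 = 141.000 (equivalently, work directly with expenditure since P cancels).
Midpoint %ΔQ = (497.73 − 854.61)/676.17 = -0.52780; midpoint %ΔI = (2050 − 2920)/2485 = -0.35010.
η = -0.52780 / -0.35010 = 1.508.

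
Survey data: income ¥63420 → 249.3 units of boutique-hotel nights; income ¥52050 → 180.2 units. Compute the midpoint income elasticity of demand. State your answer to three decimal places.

ΔQ = 180.2 − 249.3 = -69.1; midpoint Q̄ = (249.3 + 180.2)/2 = 214.75.
ΔI = 52050 − 63420 = -11370; midpoint Ī = (63420 + 52050)/2 = 57735.
η = (ΔQ/Q̄) ÷ (ΔI/Ī) = (-69.1/214.75) ÷ (-11370/57735) = 1.634.

1.634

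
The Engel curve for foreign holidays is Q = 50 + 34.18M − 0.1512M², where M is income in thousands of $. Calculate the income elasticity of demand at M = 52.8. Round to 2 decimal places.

At M = 52.8: Q = 1433.1826.
dQ/dM = 34.18 − 0.3024M = 18.21328.
η = (dQ/dM)·(M/Q) = 18.21328 × (52.8/1433.1826) = 0.67.

0.67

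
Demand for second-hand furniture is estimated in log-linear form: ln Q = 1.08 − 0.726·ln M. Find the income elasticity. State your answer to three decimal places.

-0.726

In a log-linear demand, the coefficient on ln M is the income elasticity.
So η = -0.726.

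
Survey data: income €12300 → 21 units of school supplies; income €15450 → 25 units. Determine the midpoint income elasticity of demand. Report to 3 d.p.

ΔQ = 25 − 21 = 4; midpoint Q̄ = (21 + 25)/2 = 23.
ΔI = 15450 − 12300 = 3150; midpoint Ī = (12300 + 15450)/2 = 13875.
η = (ΔQ/Q̄) ÷ (ΔI/Ī) = (4/23) ÷ (3150/13875) = 0.766.

0.766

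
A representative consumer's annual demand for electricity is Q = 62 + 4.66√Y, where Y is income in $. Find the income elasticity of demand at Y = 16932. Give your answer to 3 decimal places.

0.454

At Y = 16932: Q = 668.373.
dQ/dY = 4.66/(2√Y) = 0.0179061 at this income.
η = (dQ/dY)·(Y/Q) = 0.0179061 × (16932/668.373) = 0.454.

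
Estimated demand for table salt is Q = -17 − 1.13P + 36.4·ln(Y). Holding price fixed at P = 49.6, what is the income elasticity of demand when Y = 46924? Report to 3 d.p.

0.114

At P = 49.6, Y = 46924: Q = 318.481.
Holding P constant, ∂Q/∂Y = 36.4/Y = 0.000775722.
η_Y = (∂Q/∂Y)·(Y/Q) = 0.000775722 × (46924/318.481) = 0.114.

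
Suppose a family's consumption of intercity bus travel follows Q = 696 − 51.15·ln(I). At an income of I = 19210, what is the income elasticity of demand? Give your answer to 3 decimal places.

-0.267

At I = 19210: Q = 191.498.
dQ/dI = -51.15/I = -0.00266268 at this income.
η = (dQ/dI)·(I/Q) = -0.00266268 × (19210/191.498) = -0.267.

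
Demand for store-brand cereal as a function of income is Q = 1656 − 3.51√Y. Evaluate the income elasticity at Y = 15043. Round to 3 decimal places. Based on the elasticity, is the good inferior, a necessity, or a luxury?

-0.176 (inferior good)

At Y = 15043: Q = 1225.499.
dQ/dY = -3.51/(2√Y) = -0.014309 at this income.
η = (dQ/dY)·(Y/Q) = -0.014309 × (15043/1225.499) = -0.176.
Since η < 0, the good is an inferior good.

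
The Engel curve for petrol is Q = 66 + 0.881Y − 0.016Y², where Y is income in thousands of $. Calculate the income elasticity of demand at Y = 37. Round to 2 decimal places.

At Y = 37: Q = 76.6930.
dQ/dY = 0.881 − 0.032Y = -0.30300.
η = (dQ/dY)·(Y/Q) = -0.30300 × (37/76.6930) = -0.15.

-0.15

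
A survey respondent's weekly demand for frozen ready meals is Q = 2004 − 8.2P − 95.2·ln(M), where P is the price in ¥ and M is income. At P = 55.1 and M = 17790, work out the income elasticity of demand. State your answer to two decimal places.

At P = 55.1, M = 17790: Q = 620.516.
Holding P constant, ∂Q/∂M = -95.2/M = -0.00535132.
η_M = (∂Q/∂M)·(M/Q) = -0.00535132 × (17790/620.516) = -0.15.

-0.15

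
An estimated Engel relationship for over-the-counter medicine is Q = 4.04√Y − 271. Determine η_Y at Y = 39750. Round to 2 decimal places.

At Y = 39750: Q = 534.471.
dQ/dY = 4.04/(2√Y) = 0.0101317 at this income.
η = (dQ/dY)·(Y/Q) = 0.0101317 × (39750/534.471) = 0.75.

0.75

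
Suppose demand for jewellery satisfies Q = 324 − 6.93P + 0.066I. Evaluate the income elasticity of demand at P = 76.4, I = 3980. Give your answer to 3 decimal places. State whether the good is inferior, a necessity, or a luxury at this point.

4.590 (luxury)

At P = 76.4, I = 3980: Q = 57.228.
Holding P constant, ∂Q/∂I = 0.066.
η_I = (∂Q/∂I)·(I/Q) = 0.066 × (3980/57.228) = 4.590.
Since η > 1, this is a luxury.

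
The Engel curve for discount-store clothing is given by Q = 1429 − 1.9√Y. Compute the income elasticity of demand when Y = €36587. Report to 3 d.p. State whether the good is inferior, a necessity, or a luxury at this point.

At Y = 36587: Q = 1065.573.
dQ/dY = -1.9/(2√Y) = -0.00496661 at this income.
η = (dQ/dY)·(Y/Q) = -0.00496661 × (36587/1065.573) = -0.171.
Since η < 0, the good is an inferior good.

-0.171 (inferior good)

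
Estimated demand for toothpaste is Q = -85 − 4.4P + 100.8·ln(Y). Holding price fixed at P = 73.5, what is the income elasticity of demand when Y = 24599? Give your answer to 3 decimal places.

0.165

At P = 73.5, Y = 24599: Q = 610.734.
Holding P constant, ∂Q/∂Y = 100.8/Y = 0.00409773.
η_Y = (∂Q/∂Y)·(Y/Q) = 0.00409773 × (24599/610.734) = 0.165.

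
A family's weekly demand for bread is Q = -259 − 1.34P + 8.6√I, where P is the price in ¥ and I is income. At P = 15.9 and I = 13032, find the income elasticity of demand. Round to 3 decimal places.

0.700

At P = 15.9, I = 13032: Q = 701.451.
Holding P constant, ∂Q/∂I = 8.6/(2√I) = 0.0376672.
η_I = (∂Q/∂I)·(I/Q) = 0.0376672 × (13032/701.451) = 0.700.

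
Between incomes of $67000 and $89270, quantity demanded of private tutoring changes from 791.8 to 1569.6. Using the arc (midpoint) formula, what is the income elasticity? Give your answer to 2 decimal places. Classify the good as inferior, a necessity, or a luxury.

ΔQ = 1569.6 − 791.8 = 777.8; midpoint Q̄ = (791.8 + 1569.6)/2 = 1180.7.
ΔI = 89270 − 67000 = 22270; midpoint Ī = (67000 + 89270)/2 = 78135.
η = (ΔQ/Q̄) ÷ (ΔI/Ī) = (777.8/1180.7) ÷ (22270/78135) = 2.31.
η > 1 ⇒ luxury.

2.31 (luxury)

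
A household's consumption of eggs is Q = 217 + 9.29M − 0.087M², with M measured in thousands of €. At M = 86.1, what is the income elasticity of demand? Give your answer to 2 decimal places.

At M = 86.1: Q = 371.9197.
dQ/dM = 9.29 − 0.174M = -5.69140.
η = (dQ/dM)·(M/Q) = -5.69140 × (86.1/371.9197) = -1.32.

-1.32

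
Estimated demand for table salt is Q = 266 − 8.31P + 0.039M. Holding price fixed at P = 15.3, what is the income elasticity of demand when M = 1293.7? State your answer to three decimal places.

0.267

At P = 15.3, M = 1293.7: Q = 189.311.
Holding P constant, ∂Q/∂M = 0.039.
η_M = (∂Q/∂M)·(M/Q) = 0.039 × (1293.7/189.311) = 0.267.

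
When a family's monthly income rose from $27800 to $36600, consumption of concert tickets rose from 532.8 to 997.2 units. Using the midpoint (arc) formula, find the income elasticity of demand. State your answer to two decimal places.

ΔQ = 997.2 − 532.8 = 464.4; midpoint Q̄ = (532.8 + 997.2)/2 = 765.
ΔI = 36600 − 27800 = 8800; midpoint Ī = (27800 + 36600)/2 = 32200.
η = (ΔQ/Q̄) ÷ (ΔI/Ī) = (464.4/765) ÷ (8800/32200) = 2.22.

2.22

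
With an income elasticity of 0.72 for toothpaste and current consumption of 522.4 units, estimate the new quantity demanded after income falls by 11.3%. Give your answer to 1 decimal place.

479.9

%ΔQ ≈ η × %ΔI = 0.72 × (-11.3%) = -8.136%.
New Q ≈ 522.4 × (1 − 0.08136) = 479.9.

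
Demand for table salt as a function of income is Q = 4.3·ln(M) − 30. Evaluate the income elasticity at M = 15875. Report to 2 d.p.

0.37

At M = 15875: Q = 11.592.
dQ/dM = 4.3/M = 0.000270866 at this income.
η = (dQ/dM)·(M/Q) = 0.000270866 × (15875/11.592) = 0.37.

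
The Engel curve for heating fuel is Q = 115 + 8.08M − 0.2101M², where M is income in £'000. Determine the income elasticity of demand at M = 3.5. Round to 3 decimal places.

At M = 3.5: Q = 140.7063.
dQ/dM = 8.08 − 0.4202M = 6.60930.
η = (dQ/dM)·(M/Q) = 6.60930 × (3.5/140.7063) = 0.164.

0.164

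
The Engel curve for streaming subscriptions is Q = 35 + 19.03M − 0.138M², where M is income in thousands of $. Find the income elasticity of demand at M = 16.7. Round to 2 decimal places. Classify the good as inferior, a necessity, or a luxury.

At M = 16.7: Q = 314.3142.
dQ/dM = 19.03 − 0.276M = 14.42080.
η = (dQ/dM)·(M/Q) = 14.42080 × (16.7/314.3142) = 0.77.
0 < η < 1 ⇒ necessity.

0.77 (necessity)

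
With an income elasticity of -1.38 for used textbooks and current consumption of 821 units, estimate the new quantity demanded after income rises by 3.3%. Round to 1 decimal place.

%ΔQ ≈ η × %ΔI = -1.38 × 3.3% = -4.554%.
New Q ≈ 821 × (1 − 0.04554) = 783.6.

783.6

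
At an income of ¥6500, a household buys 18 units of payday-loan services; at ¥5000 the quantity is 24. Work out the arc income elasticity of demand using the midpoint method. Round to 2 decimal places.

ΔQ = 24 − 18 = 6; midpoint Q̄ = (18 + 24)/2 = 21.
ΔI = 5000 − 6500 = -1500; midpoint Ī = (6500 + 5000)/2 = 5750.
η = (ΔQ/Q̄) ÷ (ΔI/Ī) = (6/21) ÷ (-1500/5750) = -1.10.

-1.10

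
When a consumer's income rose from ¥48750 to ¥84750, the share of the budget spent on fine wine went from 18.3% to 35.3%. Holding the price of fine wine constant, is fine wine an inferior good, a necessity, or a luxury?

The budget share rises as income rises, so η > 1.

luxury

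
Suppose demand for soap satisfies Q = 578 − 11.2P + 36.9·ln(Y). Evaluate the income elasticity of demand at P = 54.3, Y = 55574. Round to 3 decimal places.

At P = 54.3, Y = 55574: Q = 372.990.
Holding P constant, ∂Q/∂Y = 36.9/Y = 0.00066398.
η_Y = (∂Q/∂Y)·(Y/Q) = 0.00066398 × (55574/372.990) = 0.099.

0.099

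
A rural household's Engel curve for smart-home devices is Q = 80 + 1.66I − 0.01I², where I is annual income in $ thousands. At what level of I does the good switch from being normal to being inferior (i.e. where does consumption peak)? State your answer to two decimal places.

dQ/dI = 1.66 − 0.02I.
The good is inferior where dQ/dI < 0. Setting dQ/dI = 0 gives I = 1.66 / 0.02 = 83.00.

83.00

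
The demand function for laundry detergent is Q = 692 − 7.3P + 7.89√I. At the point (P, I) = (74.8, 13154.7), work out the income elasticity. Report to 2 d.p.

At P = 74.8, I = 13154.7: Q = 1050.895.
Holding P constant, ∂Q/∂I = 7.89/(2√I) = 0.0343959.
η_I = (∂Q/∂I)·(I/Q) = 0.0343959 × (13154.7/1050.895) = 0.43.

0.43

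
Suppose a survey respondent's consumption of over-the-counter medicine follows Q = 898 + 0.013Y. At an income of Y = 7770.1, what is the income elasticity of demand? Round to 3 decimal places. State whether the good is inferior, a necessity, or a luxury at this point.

At Y = 7770.1: Q = 999.011.
dQ/dY = 0.013.
η = (dQ/dY)·(Y/Q) = 0.013 × (7770.1/999.011) = 0.101.
Since 0 < η < 1, the good is a necessity.

0.101 (necessity)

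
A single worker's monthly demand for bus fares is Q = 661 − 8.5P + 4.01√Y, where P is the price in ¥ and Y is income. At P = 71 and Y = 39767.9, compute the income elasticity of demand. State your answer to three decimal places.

At P = 71, Y = 39767.9: Q = 857.170.
Holding P constant, ∂Q/∂Y = 4.01/(2√Y) = 0.0100542.
η_Y = (∂Q/∂Y)·(Y/Q) = 0.0100542 × (39767.9/857.170) = 0.466.

0.466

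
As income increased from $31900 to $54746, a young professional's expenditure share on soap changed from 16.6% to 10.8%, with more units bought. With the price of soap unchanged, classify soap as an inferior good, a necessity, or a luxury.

necessity

Quantity rises but the budget share falls as income rises, so 0 < η < 1.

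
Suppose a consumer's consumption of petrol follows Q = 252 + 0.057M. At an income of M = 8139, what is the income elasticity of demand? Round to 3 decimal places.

0.648

At M = 8139: Q = 715.923.
dQ/dM = 0.057.
η = (dQ/dM)·(M/Q) = 0.057 × (8139/715.923) = 0.648.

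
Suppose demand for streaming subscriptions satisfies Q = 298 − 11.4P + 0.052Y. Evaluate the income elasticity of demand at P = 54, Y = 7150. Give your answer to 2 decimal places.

6.86

At P = 54, Y = 7150: Q = 54.200.
Holding P constant, ∂Q/∂Y = 0.052.
η_Y = (∂Q/∂Y)·(Y/Q) = 0.052 × (7150/54.200) = 6.86.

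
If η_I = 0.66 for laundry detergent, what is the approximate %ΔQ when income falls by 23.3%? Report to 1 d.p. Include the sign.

-15.4%

%ΔQ ≈ η × %ΔI = 0.66 × (-23.3%) = -15.4%.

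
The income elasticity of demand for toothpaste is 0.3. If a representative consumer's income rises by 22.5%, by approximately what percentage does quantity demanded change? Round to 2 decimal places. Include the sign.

6.75%

%ΔQ ≈ η × %ΔI = 0.3 × 22.5% = 6.75%.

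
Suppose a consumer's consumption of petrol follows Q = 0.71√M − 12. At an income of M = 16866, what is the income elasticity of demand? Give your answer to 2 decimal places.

0.57

At M = 16866: Q = 80.207.
dQ/dM = 0.71/(2√M) = 0.00273352 at this income.
η = (dQ/dM)·(M/Q) = 0.00273352 × (16866/80.207) = 0.57.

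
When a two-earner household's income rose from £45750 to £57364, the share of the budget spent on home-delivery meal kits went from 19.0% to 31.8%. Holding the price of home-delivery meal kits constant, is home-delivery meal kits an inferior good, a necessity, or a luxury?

luxury

The budget share rises as income rises, so η > 1.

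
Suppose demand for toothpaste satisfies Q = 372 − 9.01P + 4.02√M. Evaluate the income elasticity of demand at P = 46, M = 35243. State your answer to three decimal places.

0.530

At P = 46, M = 35243: Q = 712.219.
Holding P constant, ∂Q/∂M = 4.02/(2√M) = 0.0107068.
η_M = (∂Q/∂M)·(M/Q) = 0.0107068 × (35243/712.219) = 0.530.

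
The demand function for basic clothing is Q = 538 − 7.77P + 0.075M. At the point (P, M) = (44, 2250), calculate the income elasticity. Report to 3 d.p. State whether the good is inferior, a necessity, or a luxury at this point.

At P = 44, M = 2250: Q = 364.870.
Holding P constant, ∂Q/∂M = 0.075.
η_M = (∂Q/∂M)·(M/Q) = 0.075 × (2250/364.870) = 0.462.
Since 0 < η < 1, this is a necessity.

0.462 (necessity)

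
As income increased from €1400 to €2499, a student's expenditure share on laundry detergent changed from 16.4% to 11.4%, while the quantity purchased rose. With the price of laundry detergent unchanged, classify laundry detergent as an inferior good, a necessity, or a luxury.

Quantity rises but the budget share falls as income rises, so 0 < η < 1.

necessity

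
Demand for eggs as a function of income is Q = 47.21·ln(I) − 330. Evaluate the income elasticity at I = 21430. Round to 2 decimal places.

0.34

At I = 21430: Q = 140.804.
dQ/dI = 47.21/I = 0.00220299 at this income.
η = (dQ/dI)·(I/Q) = 0.00220299 × (21430/140.804) = 0.34.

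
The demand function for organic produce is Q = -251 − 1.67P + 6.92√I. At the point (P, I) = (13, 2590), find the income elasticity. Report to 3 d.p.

At P = 13, I = 2590: Q = 79.463.
Holding P constant, ∂Q/∂I = 6.92/(2√I) = 0.0679871.
η_I = (∂Q/∂I)·(I/Q) = 0.0679871 × (2590/79.463) = 2.216.

2.216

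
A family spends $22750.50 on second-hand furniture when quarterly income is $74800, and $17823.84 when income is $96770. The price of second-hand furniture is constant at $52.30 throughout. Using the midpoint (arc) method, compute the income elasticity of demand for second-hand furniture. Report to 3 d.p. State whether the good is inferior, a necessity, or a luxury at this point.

-0.948 (inferior good)

With a constant price, Q₁ = 22750.50/52.30 = 435.000 and Q₂ = 17823.84/52.30 = 340.800 (equivalently, work directly with expenditure since P cancels).
Midpoint %ΔQ = (17823.84 − 22750.50)/20287.17 = -0.24285; midpoint %ΔI = (96770 − 74800)/85785 = 0.25611.
η = -0.24285 / 0.25611 = -0.948.
η < 0 ⇒ inferior good.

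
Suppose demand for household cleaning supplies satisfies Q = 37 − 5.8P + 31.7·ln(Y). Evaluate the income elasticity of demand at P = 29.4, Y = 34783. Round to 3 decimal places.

At P = 29.4, Y = 34783: Q = 197.963.
Holding P constant, ∂Q/∂Y = 31.7/Y = 0.000911365.
η_Y = (∂Q/∂Y)·(Y/Q) = 0.000911365 × (34783/197.963) = 0.160.

0.160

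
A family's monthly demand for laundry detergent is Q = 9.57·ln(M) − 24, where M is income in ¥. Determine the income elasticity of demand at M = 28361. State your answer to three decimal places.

At M = 28361: Q = 74.119.
dQ/dM = 9.57/M = 0.000337435 at this income.
η = (dQ/dM)·(M/Q) = 0.000337435 × (28361/74.119) = 0.129.

0.129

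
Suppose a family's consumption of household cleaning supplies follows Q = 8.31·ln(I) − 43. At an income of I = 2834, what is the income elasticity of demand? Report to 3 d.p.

0.360

At I = 2834: Q = 23.060.
dQ/dI = 8.31/I = 0.00293225 at this income.
η = (dQ/dI)·(I/Q) = 0.00293225 × (2834/23.060) = 0.360.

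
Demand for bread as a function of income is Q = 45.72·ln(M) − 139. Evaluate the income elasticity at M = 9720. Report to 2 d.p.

At M = 9720: Q = 280.798.
dQ/dM = 45.72/M = 0.0047037 at this income.
η = (dQ/dM)·(M/Q) = 0.0047037 × (9720/280.798) = 0.16.

0.16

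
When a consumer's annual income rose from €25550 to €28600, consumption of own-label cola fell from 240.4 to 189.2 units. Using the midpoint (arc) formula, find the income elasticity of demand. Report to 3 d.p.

ΔQ = 189.2 − 240.4 = -51.2; midpoint Q̄ = (240.4 + 189.2)/2 = 214.8.
ΔI = 28600 − 25550 = 3050; midpoint Ī = (25550 + 28600)/2 = 27075.
η = (ΔQ/Q̄) ÷ (ΔI/Ī) = (-51.2/214.8) ÷ (3050/27075) = -2.116.

-2.116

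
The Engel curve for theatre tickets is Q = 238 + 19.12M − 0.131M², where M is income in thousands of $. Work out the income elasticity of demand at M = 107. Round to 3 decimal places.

At M = 107: Q = 784.0210.
dQ/dM = 19.12 − 0.262M = -8.91400.
η = (dQ/dM)·(M/Q) = -8.91400 × (107/784.0210) = -1.217.

-1.217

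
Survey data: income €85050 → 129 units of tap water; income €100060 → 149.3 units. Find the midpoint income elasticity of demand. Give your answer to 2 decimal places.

0.90

ΔQ = 149.3 − 129 = 20.3; midpoint Q̄ = (129 + 149.3)/2 = 139.15.
ΔI = 100060 − 85050 = 15010; midpoint Ī = (85050 + 100060)/2 = 92555.
η = (ΔQ/Q̄) ÷ (ΔI/Ī) = (20.3/139.15) ÷ (15010/92555) = 0.90.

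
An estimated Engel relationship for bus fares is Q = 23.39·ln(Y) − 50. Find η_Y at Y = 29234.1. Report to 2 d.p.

0.12

At Y = 29234.1: Q = 190.522.
dQ/dY = 23.39/Y = 0.000800093 at this income.
η = (dQ/dY)·(Y/Q) = 0.000800093 × (29234.1/190.522) = 0.12.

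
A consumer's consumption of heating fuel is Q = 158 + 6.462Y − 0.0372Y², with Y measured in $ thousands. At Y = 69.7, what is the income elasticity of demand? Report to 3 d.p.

0.208

At Y = 69.7: Q = 427.6805.
dQ/dY = 6.462 − 0.0744Y = 1.27632.
η = (dQ/dY)·(Y/Q) = 1.27632 × (69.7/427.6805) = 0.208.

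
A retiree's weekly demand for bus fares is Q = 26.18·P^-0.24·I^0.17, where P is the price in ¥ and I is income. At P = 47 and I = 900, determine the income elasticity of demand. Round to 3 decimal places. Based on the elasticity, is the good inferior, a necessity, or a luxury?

For a multiplicative demand Q = A·P^α·I^β, the income elasticity is β everywhere.
Here β = 0.17, so η = 0.170.
Since 0 < η < 1, this is a necessity.

0.170 (necessity)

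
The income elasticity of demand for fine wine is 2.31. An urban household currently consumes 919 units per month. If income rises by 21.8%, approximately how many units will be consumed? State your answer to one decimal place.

%ΔQ ≈ η × %ΔI = 2.31 × 21.8% = 50.358%.
New Q ≈ 919 × (1 + 0.50358) = 1381.8.

1381.8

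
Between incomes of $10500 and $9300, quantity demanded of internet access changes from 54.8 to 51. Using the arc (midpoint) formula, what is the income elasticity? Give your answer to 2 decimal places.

0.59

ΔQ = 51 − 54.8 = -3.8; midpoint Q̄ = (54.8 + 51)/2 = 52.9.
ΔI = 9300 − 10500 = -1200; midpoint Ī = (10500 + 9300)/2 = 9900.
η = (ΔQ/Q̄) ÷ (ΔI/Ī) = (-3.8/52.9) ÷ (-1200/9900) = 0.59.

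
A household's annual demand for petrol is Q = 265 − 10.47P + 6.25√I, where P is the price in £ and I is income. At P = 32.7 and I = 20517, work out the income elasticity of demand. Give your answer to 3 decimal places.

0.547

At P = 32.7, I = 20517: Q = 817.866.
Holding P constant, ∂Q/∂I = 6.25/(2√I) = 0.0218169.
η_I = (∂Q/∂I)·(I/Q) = 0.0218169 × (20517/817.866) = 0.547.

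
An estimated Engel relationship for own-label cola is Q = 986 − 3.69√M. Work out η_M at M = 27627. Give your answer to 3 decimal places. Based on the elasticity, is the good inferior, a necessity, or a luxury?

-0.823 (inferior good)

At M = 27627: Q = 372.671.
dQ/dM = -3.69/(2√M) = -0.0111002 at this income.
η = (dQ/dM)·(M/Q) = -0.0111002 × (27627/372.671) = -0.823.
Since η < 0, the good is an inferior good.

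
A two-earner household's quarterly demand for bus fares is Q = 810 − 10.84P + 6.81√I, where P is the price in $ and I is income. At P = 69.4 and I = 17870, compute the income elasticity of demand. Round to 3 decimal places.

At P = 69.4, I = 17870: Q = 968.056.
Holding P constant, ∂Q/∂I = 6.81/(2√I) = 0.0254715.
η_I = (∂Q/∂I)·(I/Q) = 0.0254715 × (17870/968.056) = 0.470.

0.470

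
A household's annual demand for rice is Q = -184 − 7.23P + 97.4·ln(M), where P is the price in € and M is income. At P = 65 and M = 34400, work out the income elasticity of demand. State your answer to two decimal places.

At P = 65, M = 34400: Q = 363.472.
Holding P constant, ∂Q/∂M = 97.4/M = 0.0028314.
η_M = (∂Q/∂M)·(M/Q) = 0.0028314 × (34400/363.472) = 0.27.

0.27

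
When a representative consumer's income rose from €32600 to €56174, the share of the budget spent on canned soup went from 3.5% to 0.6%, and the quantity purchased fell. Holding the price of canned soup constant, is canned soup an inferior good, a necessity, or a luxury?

inferior good

Quantity demanded falls as income rises, so η < 0.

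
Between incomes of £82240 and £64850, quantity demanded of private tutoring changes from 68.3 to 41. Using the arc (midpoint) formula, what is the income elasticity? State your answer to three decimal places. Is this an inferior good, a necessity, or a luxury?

2.113 (luxury)

ΔQ = 41 − 68.3 = -27.3; midpoint Q̄ = (68.3 + 41)/2 = 54.65.
ΔI = 64850 − 82240 = -17390; midpoint Ī = (82240 + 64850)/2 = 73545.
η = (ΔQ/Q̄) ÷ (ΔI/Ī) = (-27.3/54.65) ÷ (-17390/73545) = 2.113.
η > 1 ⇒ luxury.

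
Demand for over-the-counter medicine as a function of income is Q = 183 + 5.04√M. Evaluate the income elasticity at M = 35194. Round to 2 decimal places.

0.42

At M = 35194: Q = 1128.507.
dQ/dM = 5.04/(2√M) = 0.0134328 at this income.
η = (dQ/dM)·(M/Q) = 0.0134328 × (35194/1128.507) = 0.42.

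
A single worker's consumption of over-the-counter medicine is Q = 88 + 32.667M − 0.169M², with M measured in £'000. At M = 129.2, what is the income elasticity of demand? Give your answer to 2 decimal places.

At M = 129.2: Q = 1487.5202.
dQ/dM = 32.667 − 0.338M = -11.00260.
η = (dQ/dM)·(M/Q) = -11.00260 × (129.2/1487.5202) = -0.96.

-0.96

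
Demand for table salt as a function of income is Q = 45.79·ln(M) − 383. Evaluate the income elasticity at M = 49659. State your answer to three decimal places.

At M = 49659: Q = 112.124.
dQ/dM = 45.79/M = 0.000922089 at this income.
η = (dQ/dM)·(M/Q) = 0.000922089 × (49659/112.124) = 0.408.

0.408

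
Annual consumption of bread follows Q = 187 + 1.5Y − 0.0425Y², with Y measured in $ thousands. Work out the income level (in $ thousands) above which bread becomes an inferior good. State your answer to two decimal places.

17.65

dQ/dY = 1.5 − 0.085Y.
The good is inferior where dQ/dY < 0. Setting dQ/dY = 0 gives Y = 1.5 / 0.085 = 17.65.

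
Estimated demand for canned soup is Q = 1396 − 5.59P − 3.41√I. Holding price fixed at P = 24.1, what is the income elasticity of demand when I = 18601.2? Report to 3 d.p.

At P = 24.1, I = 18601.2: Q = 796.204.
Holding P constant, ∂Q/∂I = -3.41/(2√I) = -0.0125013.
η_I = (∂Q/∂I)·(I/Q) = -0.0125013 × (18601.2/796.204) = -0.292.

-0.292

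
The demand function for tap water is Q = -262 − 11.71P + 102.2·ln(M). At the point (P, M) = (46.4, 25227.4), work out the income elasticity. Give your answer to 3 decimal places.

0.443

At P = 46.4, M = 25227.4: Q = 230.523.
Holding P constant, ∂Q/∂M = 102.2/M = 0.00405115.
η_M = (∂Q/∂M)·(M/Q) = 0.00405115 × (25227.4/230.523) = 0.443.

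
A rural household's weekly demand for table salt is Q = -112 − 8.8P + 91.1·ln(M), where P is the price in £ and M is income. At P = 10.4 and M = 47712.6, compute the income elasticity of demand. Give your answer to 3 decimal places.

0.117

At P = 10.4, M = 47712.6: Q = 777.896.
Holding P constant, ∂Q/∂M = 91.1/M = 0.00190935.
η_M = (∂Q/∂M)·(M/Q) = 0.00190935 × (47712.6/777.896) = 0.117.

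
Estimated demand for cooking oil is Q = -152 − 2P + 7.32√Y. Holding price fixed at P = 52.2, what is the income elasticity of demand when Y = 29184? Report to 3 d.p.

0.629

At P = 52.2, Y = 29184: Q = 994.099.
Holding P constant, ∂Q/∂Y = 7.32/(2√Y) = 0.0214244.
η_Y = (∂Q/∂Y)·(Y/Q) = 0.0214244 × (29184/994.099) = 0.629.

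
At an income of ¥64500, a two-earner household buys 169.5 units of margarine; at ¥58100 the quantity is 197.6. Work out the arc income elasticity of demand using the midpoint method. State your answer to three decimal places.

-1.466

ΔQ = 197.6 − 169.5 = 28.1; midpoint Q̄ = (169.5 + 197.6)/2 = 183.55.
ΔI = 58100 − 64500 = -6400; midpoint Ī = (64500 + 58100)/2 = 61300.
η = (ΔQ/Q̄) ÷ (ΔI/Ī) = (28.1/183.55) ÷ (-6400/61300) = -1.466.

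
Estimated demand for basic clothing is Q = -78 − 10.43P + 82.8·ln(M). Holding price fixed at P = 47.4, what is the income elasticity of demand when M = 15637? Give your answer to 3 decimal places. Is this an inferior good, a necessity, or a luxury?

At P = 47.4, M = 15637: Q = 227.250.
Holding P constant, ∂Q/∂M = 82.8/M = 0.00529513.
η_M = (∂Q/∂M)·(M/Q) = 0.00529513 × (15637/227.250) = 0.364.
Since 0 < η < 1, this is a necessity.

0.364 (necessity)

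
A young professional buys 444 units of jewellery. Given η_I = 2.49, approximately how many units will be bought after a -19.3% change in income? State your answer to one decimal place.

230.6

%ΔQ ≈ η × %ΔI = 2.49 × (-19.3%) = -48.057%.
New Q ≈ 444 × (1 − 0.48057) = 230.6.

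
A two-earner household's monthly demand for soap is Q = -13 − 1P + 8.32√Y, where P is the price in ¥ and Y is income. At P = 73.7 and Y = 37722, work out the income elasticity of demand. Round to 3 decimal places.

0.528

At P = 73.7, Y = 37722: Q = 1529.223.
Holding P constant, ∂Q/∂Y = 8.32/(2√Y) = 0.0214188.
η_Y = (∂Q/∂Y)·(Y/Q) = 0.0214188 × (37722/1529.223) = 0.528.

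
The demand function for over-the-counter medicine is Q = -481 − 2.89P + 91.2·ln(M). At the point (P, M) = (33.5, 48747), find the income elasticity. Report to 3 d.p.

0.224

At P = 33.5, M = 48747: Q = 406.634.
Holding P constant, ∂Q/∂M = 91.2/M = 0.00187088.
η_M = (∂Q/∂M)·(M/Q) = 0.00187088 × (48747/406.634) = 0.224.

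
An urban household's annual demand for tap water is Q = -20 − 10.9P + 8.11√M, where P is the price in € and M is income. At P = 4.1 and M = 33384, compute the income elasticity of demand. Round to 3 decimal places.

At P = 4.1, M = 33384: Q = 1417.112.
Holding P constant, ∂Q/∂M = 8.11/(2√M) = 0.0221933.
η_M = (∂Q/∂M)·(M/Q) = 0.0221933 × (33384/1417.112) = 0.523.

0.523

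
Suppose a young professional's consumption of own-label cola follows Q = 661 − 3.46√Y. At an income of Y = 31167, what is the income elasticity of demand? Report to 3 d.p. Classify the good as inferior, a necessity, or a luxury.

At Y = 31167: Q = 50.165.
dQ/dY = -3.46/(2√Y) = -0.00979938 at this income.
η = (dQ/dY)·(Y/Q) = -0.00979938 × (31167/50.165) = -6.088.
Since η < 0, the good is an inferior good.

-6.088 (inferior good)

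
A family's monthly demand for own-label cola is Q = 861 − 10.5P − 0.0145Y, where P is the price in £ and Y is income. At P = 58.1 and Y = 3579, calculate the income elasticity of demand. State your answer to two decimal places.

At P = 58.1, Y = 3579: Q = 199.054.
Holding P constant, ∂Q/∂Y = −0.0145.
η_Y = (∂Q/∂Y)·(Y/Q) = -0.0145 × (3579/199.054) = -0.26.

-0.26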